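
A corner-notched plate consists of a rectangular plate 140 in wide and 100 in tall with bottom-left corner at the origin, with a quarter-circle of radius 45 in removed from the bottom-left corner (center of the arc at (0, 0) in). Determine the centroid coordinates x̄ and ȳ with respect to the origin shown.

Part | A | x̄ᵢ | ȳᵢ | A·x̄ᵢ | A·ȳᵢ
plate | 14000.00 | 70.00 | 50.00 | 980000.00 | 700000.00
removed quarter-circle | -1590.43 | 19.10 | 19.10 | -30375.00 | -30375.00
Σ | 12409.57 |  |  | 949625.00 | 669625.00
x̄ = 949625.00 / 12409.57 = 76.52 in
ȳ = 669625.00 / 12409.57 = 53.96 in

x̄ = 76.52 in, ȳ = 53.96 in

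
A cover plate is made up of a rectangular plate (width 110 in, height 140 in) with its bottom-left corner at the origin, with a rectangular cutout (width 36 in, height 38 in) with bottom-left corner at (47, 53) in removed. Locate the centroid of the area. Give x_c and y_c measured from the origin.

Part | A | x̄ᵢ | ȳᵢ | A·x̄ᵢ | A·ȳᵢ
plate | 15400.00 | 55.00 | 70.00 | 847000.00 | 1078000.00
hole | -1368.00 | 65.00 | 72.00 | -88920.00 | -98496.00
Σ | 14032.00 |  |  | 758080.00 | 979504.00
x_c = 758080.00 / 14032.00 = 54.03 in
y_c = 979504.00 / 14032.00 = 69.81 in

x_c = 54.03 in, y_c = 69.81 in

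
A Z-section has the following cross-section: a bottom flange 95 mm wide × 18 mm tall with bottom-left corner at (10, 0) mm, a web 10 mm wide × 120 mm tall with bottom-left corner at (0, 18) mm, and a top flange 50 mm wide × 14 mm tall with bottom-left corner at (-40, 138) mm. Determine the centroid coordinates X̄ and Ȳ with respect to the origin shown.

Part | A | x̄ᵢ | ȳᵢ | A·x̄ᵢ | A·ȳᵢ
bottom flange | 1710.00 | 57.50 | 9.00 | 98325.00 | 15390.00
web | 1200.00 | 5.00 | 78.00 | 6000.00 | 93600.00
top flange | 700.00 | -15.00 | 145.00 | -10500.00 | 101500.00
Σ | 3610.00 |  |  | 93825.00 | 210490.00
X̄ = 93825.00 / 3610.00 = 25.99 mm
Ȳ = 210490.00 / 3610.00 = 58.31 mm

X̄ = 25.99 mm, Ȳ = 58.31 mm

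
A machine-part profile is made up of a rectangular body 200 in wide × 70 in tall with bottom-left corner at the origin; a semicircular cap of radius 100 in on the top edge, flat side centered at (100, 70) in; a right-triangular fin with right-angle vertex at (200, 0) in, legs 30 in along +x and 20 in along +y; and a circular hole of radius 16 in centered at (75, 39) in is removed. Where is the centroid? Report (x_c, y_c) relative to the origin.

x_c = 101.82 in, y_c = 76.25 in

rectangular body: A = 200 × 70 = 14000.00, centroid at (100.00, 35.00).
semicircular top: A = ½π·100² = 15707.96, centroid at (100.00, 112.44).
triangular fin: A = ½·30·20 = 300.00, centroid at (210.00, 6.67).
hole: A = −π·16² = -804.25, centroid at (75.00, 39.00).
ΣA = 29203.72 in², ΣAx_c = 2973477.75 in³, ΣAy_c = 2226858.43 in³.
x_c = 2973477.75/29203.72 = 101.82 in; y_c = 2226858.43/29203.72 = 76.25 in.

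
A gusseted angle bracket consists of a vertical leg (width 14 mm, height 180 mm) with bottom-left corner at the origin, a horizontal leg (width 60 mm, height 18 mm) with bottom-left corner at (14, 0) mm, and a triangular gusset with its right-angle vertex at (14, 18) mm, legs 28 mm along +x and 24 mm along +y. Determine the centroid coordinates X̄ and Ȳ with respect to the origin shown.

vertical leg: A = 14 × 180 = 2520.00, centroid at (7.00, 90.00).
horizontal leg: A = 60 × 18 = 1080.00, centroid at (44.00, 9.00).
gusset: A = ½·28·24 = 336.00, centroid at (23.33, 26.00).
ΣA = 3936.00 mm²
ΣAX̄ = (2520.00)(7.00) + (1080.00)(44.00) + (336.00)(23.33) = 73000.00 mm³
ΣAȲ = (2520.00)(90.00) + (1080.00)(9.00) + (336.00)(26.00) = 245256.00 mm³
X̄ = 73000.00 / 3936.00 = 18.55 mm
Ȳ = 245256.00 / 3936.00 = 62.31 mm

X̄ = 18.55 mm, Ȳ = 62.31 mm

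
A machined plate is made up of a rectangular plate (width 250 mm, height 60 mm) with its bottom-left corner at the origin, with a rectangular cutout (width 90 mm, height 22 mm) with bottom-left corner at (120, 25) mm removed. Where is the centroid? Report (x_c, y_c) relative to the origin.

x_c = 118.92 mm, y_c = 29.09 mm

Part | A | x̄ᵢ | ȳᵢ | A·x̄ᵢ | A·ȳᵢ
plate | 15000.00 | 125.00 | 30.00 | 1875000.00 | 450000.00
hole | -1980.00 | 165.00 | 36.00 | -326700.00 | -71280.00
Σ | 13020.00 |  |  | 1548300.00 | 378720.00
x_c = 1548300.00 / 13020.00 = 118.92 mm
y_c = 378720.00 / 13020.00 = 29.09 mm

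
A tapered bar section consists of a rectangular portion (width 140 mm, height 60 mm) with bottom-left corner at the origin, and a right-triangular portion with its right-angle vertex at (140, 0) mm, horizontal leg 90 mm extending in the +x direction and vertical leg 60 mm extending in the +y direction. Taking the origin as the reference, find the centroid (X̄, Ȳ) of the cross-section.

X̄ = 94.32 mm, Ȳ = 27.57 mm

rectangular portion: A = 140 × 60 = 8400.00, centroid at (70.00, 30.00).
triangular portion: A = ½·90·60 = 2700.00, centroid at (170.00, 20.00).
ΣA = 11100.00 mm², ΣAX̄ = 1047000.00 mm³, ΣAȲ = 306000.00 mm³.
X̄ = 1047000.00/11100.00 = 94.32 mm; Ȳ = 306000.00/11100.00 = 27.57 mm.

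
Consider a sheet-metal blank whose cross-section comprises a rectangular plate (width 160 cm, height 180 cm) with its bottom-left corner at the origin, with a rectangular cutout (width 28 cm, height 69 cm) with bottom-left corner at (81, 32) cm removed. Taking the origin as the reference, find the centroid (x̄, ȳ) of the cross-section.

x̄ = 78.92 cm, ȳ = 91.69 cm

plate: A = 160 × 180 = 28800.00, centroid at (80.00, 90.00).
hole: A = −(28 × 69) = -1932.00, centroid at (95.00, 66.50).
ΣA = 26868.00 cm²
ΣAx̄ = (28800.00)(80.00) + (-1932.00)(95.00) = 2120460.00 cm³
ΣAȳ = (28800.00)(90.00) + (-1932.00)(66.50) = 2463522.00 cm³
x̄ = 2120460.00 / 26868.00 = 78.92 cm
ȳ = 2463522.00 / 26868.00 = 91.69 cm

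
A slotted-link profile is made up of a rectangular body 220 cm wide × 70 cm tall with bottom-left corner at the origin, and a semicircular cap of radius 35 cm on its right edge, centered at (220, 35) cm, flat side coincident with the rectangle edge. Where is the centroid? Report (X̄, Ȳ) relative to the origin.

Part | A | x̄ᵢ | ȳᵢ | A·x̄ᵢ | A·ȳᵢ
rectangular body | 15400.00 | 110.00 | 35.00 | 1694000.00 | 539000.00
semicircular end | 1924.23 | 234.85 | 35.00 | 451912.94 | 67347.89
Σ | 17324.23 |  |  | 2145912.94 | 606347.89
X̄ = 2145912.94 / 17324.23 = 123.87 cm
Ȳ = 606347.89 / 17324.23 = 35.00 cm

X̄ = 123.87 cm, Ȳ = 35.00 cm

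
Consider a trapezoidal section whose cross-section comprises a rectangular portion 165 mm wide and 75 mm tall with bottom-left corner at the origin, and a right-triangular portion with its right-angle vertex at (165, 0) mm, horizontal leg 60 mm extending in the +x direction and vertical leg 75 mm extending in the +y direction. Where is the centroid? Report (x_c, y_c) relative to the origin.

x_c = 98.27 mm, y_c = 35.58 mm

rectangular portion: A = 165 × 75 = 12375.00, centroid at (82.50, 37.50).
triangular portion: A = ½·60·75 = 2250.00, centroid at (185.00, 25.00).
ΣA = 14625.00 mm², ΣAx_c = 1437187.50 mm³, ΣAy_c = 520312.50 mm³.
x_c = 1437187.50/14625.00 = 98.27 mm; y_c = 520312.50/14625.00 = 35.58 mm.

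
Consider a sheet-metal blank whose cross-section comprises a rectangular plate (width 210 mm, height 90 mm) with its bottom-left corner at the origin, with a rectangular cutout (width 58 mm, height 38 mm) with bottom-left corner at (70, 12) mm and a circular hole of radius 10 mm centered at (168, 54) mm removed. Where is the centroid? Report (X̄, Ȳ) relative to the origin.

Part | A | x̄ᵢ | ȳᵢ | A·x̄ᵢ | A·ȳᵢ
plate | 18900.00 | 105.00 | 45.00 | 1984500.00 | 850500.00
hole 1 | -2204.00 | 99.00 | 31.00 | -218196.00 | -68324.00
hole 2 | -314.16 | 168.00 | 54.00 | -52778.76 | -16964.60
Σ | 16381.84 |  |  | 1713525.24 | 765211.40
X̄ = 1713525.24 / 16381.84 = 104.60 mm
Ȳ = 765211.40 / 16381.84 = 46.71 mm

X̄ = 104.60 mm, Ȳ = 46.71 mm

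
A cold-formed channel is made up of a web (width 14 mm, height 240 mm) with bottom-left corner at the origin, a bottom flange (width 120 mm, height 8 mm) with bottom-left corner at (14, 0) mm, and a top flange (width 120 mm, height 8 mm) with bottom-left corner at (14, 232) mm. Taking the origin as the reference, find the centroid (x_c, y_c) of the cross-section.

x_c = 31.36 mm, y_c = 120.00 mm

web: A = 14 × 240 = 3360.00, centroid at (7.00, 120.00).
bottom flange: A = 120 × 8 = 960.00, centroid at (74.00, 4.00).
top flange: A = 120 × 8 = 960.00, centroid at (74.00, 236.00).
ΣA = 5280.00 mm², ΣAx_c = 165600.00 mm³, ΣAy_c = 633600.00 mm³.
x_c = 165600.00/5280.00 = 31.36 mm; y_c = 633600.00/5280.00 = 120.00 mm.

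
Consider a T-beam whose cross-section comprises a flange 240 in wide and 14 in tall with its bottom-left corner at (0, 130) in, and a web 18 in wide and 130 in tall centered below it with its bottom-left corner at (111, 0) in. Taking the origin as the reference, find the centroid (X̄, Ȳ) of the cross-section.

X̄ = 120.00 in, Ȳ = 107.44 in

web: A = 18 × 130 = 2340.00, centroid at (120.00, 65.00).
flange: A = 240 × 14 = 3360.00, centroid at (120.00, 137.00).
ΣA = 5700.00 in², ΣAX̄ = 684000.00 in³, ΣAȲ = 612420.00 in³.
X̄ = 684000.00/5700.00 = 120.00 in; Ȳ = 612420.00/5700.00 = 107.44 in.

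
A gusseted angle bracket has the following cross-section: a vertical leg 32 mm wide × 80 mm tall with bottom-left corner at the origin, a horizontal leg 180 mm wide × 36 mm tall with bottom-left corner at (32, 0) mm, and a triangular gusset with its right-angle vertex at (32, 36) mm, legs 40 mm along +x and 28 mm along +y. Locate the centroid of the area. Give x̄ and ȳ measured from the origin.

vertical leg: A = 32 × 80 = 2560.00, centroid at (16.00, 40.00).
horizontal leg: A = 180 × 36 = 6480.00, centroid at (122.00, 18.00).
gusset: A = ½·40·28 = 560.00, centroid at (45.33, 45.33).
ΣA = 9600.00 mm², ΣAx̄ = 856906.67 mm³, ΣAȳ = 244426.67 mm³.
x̄ = 856906.67/9600.00 = 89.26 mm; ȳ = 244426.67/9600.00 = 25.46 mm.

x̄ = 89.26 mm, ȳ = 25.46 mm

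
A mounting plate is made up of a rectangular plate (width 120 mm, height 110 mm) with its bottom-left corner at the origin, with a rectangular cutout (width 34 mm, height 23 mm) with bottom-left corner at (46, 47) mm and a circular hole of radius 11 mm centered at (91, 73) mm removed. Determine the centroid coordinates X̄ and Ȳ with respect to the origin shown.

X̄ = 58.83 mm, Ȳ = 54.20 mm

Part | A | x̄ᵢ | ȳᵢ | A·x̄ᵢ | A·ȳᵢ
plate | 13200.00 | 60.00 | 55.00 | 792000.00 | 726000.00
hole 1 | -782.00 | 63.00 | 58.50 | -49266.00 | -45747.00
hole 2 | -380.13 | 91.00 | 73.00 | -34592.08 | -27749.69
Σ | 12037.87 |  |  | 708141.92 | 652503.31
X̄ = 708141.92 / 12037.87 = 58.83 mm
Ȳ = 652503.31 / 12037.87 = 54.20 mm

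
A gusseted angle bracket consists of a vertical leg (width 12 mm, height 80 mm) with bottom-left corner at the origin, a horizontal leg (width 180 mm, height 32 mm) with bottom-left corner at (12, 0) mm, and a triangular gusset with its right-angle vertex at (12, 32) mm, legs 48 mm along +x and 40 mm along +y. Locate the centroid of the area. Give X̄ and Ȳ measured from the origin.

vertical leg: A = 12 × 80 = 960.00, centroid at (6.00, 40.00).
horizontal leg: A = 180 × 32 = 5760.00, centroid at (102.00, 16.00).
gusset: A = ½·48·40 = 960.00, centroid at (28.00, 45.33).
ΣA = 7680.00 mm²
ΣAX̄ = (960.00)(6.00) + (5760.00)(102.00) + (960.00)(28.00) = 620160.00 mm³
ΣAȲ = (960.00)(40.00) + (5760.00)(16.00) + (960.00)(45.33) = 174080.00 mm³
X̄ = 620160.00 / 7680.00 = 80.75 mm
Ȳ = 174080.00 / 7680.00 = 22.67 mm

X̄ = 80.75 mm, Ȳ = 22.67 mm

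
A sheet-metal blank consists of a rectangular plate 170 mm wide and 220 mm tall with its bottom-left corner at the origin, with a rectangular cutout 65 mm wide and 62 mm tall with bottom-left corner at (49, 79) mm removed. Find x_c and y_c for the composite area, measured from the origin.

x_c = 85.42 mm, y_c = 110.00 mm

Part | A | x̄ᵢ | ȳᵢ | A·x̄ᵢ | A·ȳᵢ
plate | 37400.00 | 85.00 | 110.00 | 3179000.00 | 4114000.00
hole | -4030.00 | 81.50 | 110.00 | -328445.00 | -443300.00
Σ | 33370.00 |  |  | 2850555.00 | 3670700.00
x_c = 2850555.00 / 33370.00 = 85.42 mm
y_c = 3670700.00 / 33370.00 = 110.00 mm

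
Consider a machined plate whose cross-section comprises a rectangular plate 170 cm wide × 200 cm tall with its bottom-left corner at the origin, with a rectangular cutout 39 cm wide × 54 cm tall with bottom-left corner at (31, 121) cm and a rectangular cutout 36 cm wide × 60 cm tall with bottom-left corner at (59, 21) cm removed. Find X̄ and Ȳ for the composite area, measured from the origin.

plate: A = 170 × 200 = 34000.00, centroid at (85.00, 100.00).
hole 1: A = −(39 × 54) = -2106.00, centroid at (50.50, 148.00).
hole 2: A = −(36 × 60) = -2160.00, centroid at (77.00, 51.00).
ΣA = 29734.00 cm²
ΣAX̄ = (34000.00)(85.00) + (-2106.00)(50.50) + (-2160.00)(77.00) = 2617327.00 cm³
ΣAȲ = (34000.00)(100.00) + (-2106.00)(148.00) + (-2160.00)(51.00) = 2978152.00 cm³
X̄ = 2617327.00 / 29734.00 = 88.02 cm
Ȳ = 2978152.00 / 29734.00 = 100.16 cm

X̄ = 88.02 cm, Ȳ = 100.16 cm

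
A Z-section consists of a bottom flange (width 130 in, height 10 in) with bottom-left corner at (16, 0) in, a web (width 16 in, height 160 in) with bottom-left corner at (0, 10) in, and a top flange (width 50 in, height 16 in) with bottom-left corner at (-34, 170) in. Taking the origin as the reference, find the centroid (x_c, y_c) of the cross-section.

Part | A | x̄ᵢ | ȳᵢ | A·x̄ᵢ | A·ȳᵢ
bottom flange | 1300.00 | 81.00 | 5.00 | 105300.00 | 6500.00
web | 2560.00 | 8.00 | 90.00 | 20480.00 | 230400.00
top flange | 800.00 | -9.00 | 178.00 | -7200.00 | 142400.00
Σ | 4660.00 |  |  | 118580.00 | 379300.00
x_c = 118580.00 / 4660.00 = 25.45 in
y_c = 379300.00 / 4660.00 = 81.39 in

x_c = 25.45 in, y_c = 81.39 in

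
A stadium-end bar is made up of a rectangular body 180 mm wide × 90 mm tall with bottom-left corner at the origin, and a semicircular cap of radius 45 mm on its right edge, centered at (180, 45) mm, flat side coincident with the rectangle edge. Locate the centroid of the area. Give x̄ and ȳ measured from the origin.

x̄ = 107.91 mm, ȳ = 45.00 mm

Part | A | x̄ᵢ | ȳᵢ | A·x̄ᵢ | A·ȳᵢ
rectangular body | 16200.00 | 90.00 | 45.00 | 1458000.00 | 729000.00
semicircular end | 3180.86 | 199.10 | 45.00 | 633305.26 | 143138.82
Σ | 19380.86 |  |  | 2091305.26 | 872138.82
x̄ = 2091305.26 / 19380.86 = 107.91 mm
ȳ = 872138.82 / 19380.86 = 45.00 mm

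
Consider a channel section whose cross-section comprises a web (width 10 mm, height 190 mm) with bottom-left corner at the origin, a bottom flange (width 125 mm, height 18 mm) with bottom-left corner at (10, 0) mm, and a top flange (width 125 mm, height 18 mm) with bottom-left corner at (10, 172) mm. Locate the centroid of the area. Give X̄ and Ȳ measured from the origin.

X̄ = 52.46 mm, Ȳ = 95.00 mm

Part | A | x̄ᵢ | ȳᵢ | A·x̄ᵢ | A·ȳᵢ
web | 1900.00 | 5.00 | 95.00 | 9500.00 | 180500.00
bottom flange | 2250.00 | 72.50 | 9.00 | 163125.00 | 20250.00
top flange | 2250.00 | 72.50 | 181.00 | 163125.00 | 407250.00
Σ | 6400.00 |  |  | 335750.00 | 608000.00
X̄ = 335750.00 / 6400.00 = 52.46 mm
Ȳ = 608000.00 / 6400.00 = 95.00 mm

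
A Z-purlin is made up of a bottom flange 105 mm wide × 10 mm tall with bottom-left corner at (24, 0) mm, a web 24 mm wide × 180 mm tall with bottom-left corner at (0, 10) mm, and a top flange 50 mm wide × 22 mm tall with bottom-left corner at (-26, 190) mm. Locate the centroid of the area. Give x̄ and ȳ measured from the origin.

bottom flange: A = 105 × 10 = 1050.00, centroid at (76.50, 5.00).
web: A = 24 × 180 = 4320.00, centroid at (12.00, 100.00).
top flange: A = 50 × 22 = 1100.00, centroid at (-1.00, 201.00).
ΣA = 6470.00 mm², ΣAx̄ = 131065.00 mm³, ΣAȳ = 658350.00 mm³.
x̄ = 131065.00/6470.00 = 20.26 mm; ȳ = 658350.00/6470.00 = 101.75 mm.

x̄ = 20.26 mm, ȳ = 101.75 mm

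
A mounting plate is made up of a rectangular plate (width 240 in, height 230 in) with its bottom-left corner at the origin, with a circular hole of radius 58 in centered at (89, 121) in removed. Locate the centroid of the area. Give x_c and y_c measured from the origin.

x_c = 127.34 in, y_c = 113.58 in

Part | A | x̄ᵢ | ȳᵢ | A·x̄ᵢ | A·ȳᵢ
plate | 55200.00 | 120.00 | 115.00 | 6624000.00 | 6348000.00
hole | -10568.32 | 89.00 | 121.00 | -940580.27 | -1278766.44
Σ | 44631.68 |  |  | 5683419.73 | 5069233.56
x_c = 5683419.73 / 44631.68 = 127.34 in
y_c = 5069233.56 / 44631.68 = 113.58 in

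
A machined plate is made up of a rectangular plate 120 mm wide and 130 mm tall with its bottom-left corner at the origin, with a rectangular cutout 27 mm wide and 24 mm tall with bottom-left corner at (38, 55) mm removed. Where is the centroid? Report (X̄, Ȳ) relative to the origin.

Part | A | x̄ᵢ | ȳᵢ | A·x̄ᵢ | A·ȳᵢ
plate | 15600.00 | 60.00 | 65.00 | 936000.00 | 1014000.00
hole | -648.00 | 51.50 | 67.00 | -33372.00 | -43416.00
Σ | 14952.00 |  |  | 902628.00 | 970584.00
X̄ = 902628.00 / 14952.00 = 60.37 mm
Ȳ = 970584.00 / 14952.00 = 64.91 mm

X̄ = 60.37 mm, Ȳ = 64.91 mm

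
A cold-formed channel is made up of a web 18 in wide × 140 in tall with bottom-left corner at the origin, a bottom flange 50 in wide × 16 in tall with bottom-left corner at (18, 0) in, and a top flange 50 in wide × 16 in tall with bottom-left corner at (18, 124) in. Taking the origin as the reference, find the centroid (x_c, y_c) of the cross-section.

x_c = 22.20 in, y_c = 70.00 in

web: A = 18 × 140 = 2520.00, centroid at (9.00, 70.00).
bottom flange: A = 50 × 16 = 800.00, centroid at (43.00, 8.00).
top flange: A = 50 × 16 = 800.00, centroid at (43.00, 132.00).
ΣA = 4120.00 in²
ΣAx_c = (2520.00)(9.00) + (800.00)(43.00) + (800.00)(43.00) = 91480.00 in³
ΣAy_c = (2520.00)(70.00) + (800.00)(8.00) + (800.00)(132.00) = 288400.00 in³
x_c = 91480.00 / 4120.00 = 22.20 in
y_c = 288400.00 / 4120.00 = 70.00 in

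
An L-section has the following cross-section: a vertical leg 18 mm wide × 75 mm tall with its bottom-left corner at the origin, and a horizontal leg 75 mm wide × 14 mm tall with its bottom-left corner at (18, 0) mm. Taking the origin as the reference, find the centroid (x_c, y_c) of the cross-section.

x_c = 29.34 mm, y_c = 24.16 mm

vertical leg: A = 18 × 75 = 1350.00, centroid at (9.00, 37.50).
horizontal leg: A = 75 × 14 = 1050.00, centroid at (55.50, 7.00).
ΣA = 2400.00 mm², ΣAx_c = 70425.00 mm³, ΣAy_c = 57975.00 mm³.
x_c = 70425.00/2400.00 = 29.34 mm; y_c = 57975.00/2400.00 = 24.16 mm.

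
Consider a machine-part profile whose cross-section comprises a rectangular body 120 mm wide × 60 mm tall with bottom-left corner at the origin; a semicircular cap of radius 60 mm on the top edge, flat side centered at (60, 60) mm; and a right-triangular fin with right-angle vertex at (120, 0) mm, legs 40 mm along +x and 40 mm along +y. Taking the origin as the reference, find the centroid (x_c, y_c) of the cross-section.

rectangular body: A = 120 × 60 = 7200.00, centroid at (60.00, 30.00).
semicircular top: A = ½π·60² = 5654.87, centroid at (60.00, 85.46).
triangular fin: A = ½·40·40 = 800.00, centroid at (133.33, 13.33).
ΣA = 13654.87 mm²
ΣAx_c = (7200.00)(60.00) + (5654.87)(60.00) + (800.00)(133.33) = 877958.67 mm³
ΣAy_c = (7200.00)(30.00) + (5654.87)(85.46) + (800.00)(13.33) = 709958.67 mm³
x_c = 877958.67 / 13654.87 = 64.30 mm
y_c = 709958.67 / 13654.87 = 51.99 mm

x_c = 64.30 mm, y_c = 51.99 mm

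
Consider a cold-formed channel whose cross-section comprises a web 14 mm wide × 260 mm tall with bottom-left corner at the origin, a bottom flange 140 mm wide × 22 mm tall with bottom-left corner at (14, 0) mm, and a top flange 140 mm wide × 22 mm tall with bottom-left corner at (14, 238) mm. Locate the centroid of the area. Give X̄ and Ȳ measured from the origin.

web: A = 14 × 260 = 3640.00, centroid at (7.00, 130.00).
bottom flange: A = 140 × 22 = 3080.00, centroid at (84.00, 11.00).
top flange: A = 140 × 22 = 3080.00, centroid at (84.00, 249.00).
ΣA = 9800.00 mm², ΣAX̄ = 542920.00 mm³, ΣAȲ = 1274000.00 mm³.
X̄ = 542920.00/9800.00 = 55.40 mm; Ȳ = 1274000.00/9800.00 = 130.00 mm.

X̄ = 55.40 mm, Ȳ = 130.00 mm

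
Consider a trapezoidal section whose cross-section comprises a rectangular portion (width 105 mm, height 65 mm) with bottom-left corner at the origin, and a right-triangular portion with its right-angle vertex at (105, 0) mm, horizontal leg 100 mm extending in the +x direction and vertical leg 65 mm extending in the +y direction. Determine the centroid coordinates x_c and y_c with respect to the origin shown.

rectangular portion: A = 105 × 65 = 6825.00, centroid at (52.50, 32.50).
triangular portion: A = ½·100·65 = 3250.00, centroid at (138.33, 21.67).
ΣA = 10075.00 mm², ΣAx_c = 807895.83 mm³, ΣAy_c = 292229.17 mm³.
x_c = 807895.83/10075.00 = 80.19 mm; y_c = 292229.17/10075.00 = 29.01 mm.

x_c = 80.19 mm, y_c = 29.01 mm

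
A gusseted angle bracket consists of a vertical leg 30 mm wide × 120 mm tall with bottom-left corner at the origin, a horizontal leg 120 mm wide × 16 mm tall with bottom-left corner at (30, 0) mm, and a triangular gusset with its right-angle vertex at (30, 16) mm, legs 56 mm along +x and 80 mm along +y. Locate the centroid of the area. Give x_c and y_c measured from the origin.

x_c = 43.27 mm, y_c = 42.13 mm

Part | A | x̄ᵢ | ȳᵢ | A·x̄ᵢ | A·ȳᵢ
vertical leg | 3600.00 | 15.00 | 60.00 | 54000.00 | 216000.00
horizontal leg | 1920.00 | 90.00 | 8.00 | 172800.00 | 15360.00
gusset | 2240.00 | 48.67 | 42.67 | 109013.33 | 95573.33
Σ | 7760.00 |  |  | 335813.33 | 326933.33
x_c = 335813.33 / 7760.00 = 43.27 mm
y_c = 326933.33 / 7760.00 = 42.13 mm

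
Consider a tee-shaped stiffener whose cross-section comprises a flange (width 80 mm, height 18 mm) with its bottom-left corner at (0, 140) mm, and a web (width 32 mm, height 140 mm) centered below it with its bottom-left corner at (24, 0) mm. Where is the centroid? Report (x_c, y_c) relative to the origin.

Part | A | x̄ᵢ | ȳᵢ | A·x̄ᵢ | A·ȳᵢ
web | 4480.00 | 40.00 | 70.00 | 179200.00 | 313600.00
flange | 1440.00 | 40.00 | 149.00 | 57600.00 | 214560.00
Σ | 5920.00 |  |  | 236800.00 | 528160.00
x_c = 236800.00 / 5920.00 = 40.00 mm
y_c = 528160.00 / 5920.00 = 89.22 mm

x_c = 40.00 mm, y_c = 89.22 mm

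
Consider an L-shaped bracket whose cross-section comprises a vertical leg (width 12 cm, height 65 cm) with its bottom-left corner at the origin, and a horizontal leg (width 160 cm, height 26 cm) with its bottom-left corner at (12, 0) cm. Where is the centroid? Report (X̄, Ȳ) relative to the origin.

X̄ = 78.42 cm, Ȳ = 16.08 cm

vertical leg: A = 12 × 65 = 780.00, centroid at (6.00, 32.50).
horizontal leg: A = 160 × 26 = 4160.00, centroid at (92.00, 13.00).
ΣA = 4940.00 cm², ΣAX̄ = 387400.00 cm³, ΣAȲ = 79430.00 cm³.
X̄ = 387400.00/4940.00 = 78.42 cm; Ȳ = 79430.00/4940.00 = 16.08 cm.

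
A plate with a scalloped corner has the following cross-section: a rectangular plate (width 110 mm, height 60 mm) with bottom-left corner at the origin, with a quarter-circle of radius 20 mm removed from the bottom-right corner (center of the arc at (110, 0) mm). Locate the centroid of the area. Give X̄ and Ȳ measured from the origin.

X̄ = 52.68 mm, Ȳ = 31.08 mm

plate: A = 110 × 60 = 6600.00, centroid at (55.00, 30.00).
removed quarter-circle: A = −¼π·20² = -314.16, centroid at (101.51, 8.49).
ΣA = 6285.84 mm², ΣAX̄ = 331109.15 mm³, ΣAȲ = 195333.33 mm³.
X̄ = 331109.15/6285.84 = 52.68 mm; Ȳ = 195333.33/6285.84 = 31.08 mm.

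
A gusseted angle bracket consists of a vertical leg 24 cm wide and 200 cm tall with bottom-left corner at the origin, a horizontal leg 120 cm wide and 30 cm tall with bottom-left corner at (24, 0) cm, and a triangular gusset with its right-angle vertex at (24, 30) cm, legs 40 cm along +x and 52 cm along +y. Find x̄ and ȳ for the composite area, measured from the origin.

vertical leg: A = 24 × 200 = 4800.00, centroid at (12.00, 100.00).
horizontal leg: A = 120 × 30 = 3600.00, centroid at (84.00, 15.00).
gusset: A = ½·40·52 = 1040.00, centroid at (37.33, 47.33).
ΣA = 9440.00 cm², ΣAx̄ = 398826.67 cm³, ΣAȳ = 583226.67 cm³.
x̄ = 398826.67/9440.00 = 42.25 cm; ȳ = 583226.67/9440.00 = 61.78 cm.

x̄ = 42.25 cm, ȳ = 61.78 cm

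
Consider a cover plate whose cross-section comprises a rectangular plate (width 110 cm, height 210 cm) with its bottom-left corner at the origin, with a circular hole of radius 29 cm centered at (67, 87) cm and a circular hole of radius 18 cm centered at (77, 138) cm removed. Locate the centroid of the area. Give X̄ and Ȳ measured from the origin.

plate: A = 110 × 210 = 23100.00, centroid at (55.00, 105.00).
hole 1: A = −π·29² = -2642.08, centroid at (67.00, 87.00).
hole 2: A = −π·18² = -1017.88, centroid at (77.00, 138.00).
ΣA = 19440.04 cm², ΣAX̄ = 1015104.23 cm³, ΣAȲ = 2055172.20 cm³.
X̄ = 1015104.23/19440.04 = 52.22 cm; Ȳ = 2055172.20/19440.04 = 105.72 cm.

X̄ = 52.22 cm, Ȳ = 105.72 cm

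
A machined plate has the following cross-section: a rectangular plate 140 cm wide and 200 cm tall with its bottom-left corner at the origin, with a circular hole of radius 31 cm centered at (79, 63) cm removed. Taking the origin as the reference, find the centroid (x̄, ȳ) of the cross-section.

x̄ = 68.91 cm, ȳ = 104.47 cm

Part | A | x̄ᵢ | ȳᵢ | A·x̄ᵢ | A·ȳᵢ
plate | 28000.00 | 70.00 | 100.00 | 1960000.00 | 2800000.00
hole | -3019.07 | 79.00 | 63.00 | -238506.57 | -190201.44
Σ | 24980.93 |  |  | 1721493.43 | 2609798.56
x̄ = 1721493.43 / 24980.93 = 68.91 cm
ȳ = 2609798.56 / 24980.93 = 104.47 cm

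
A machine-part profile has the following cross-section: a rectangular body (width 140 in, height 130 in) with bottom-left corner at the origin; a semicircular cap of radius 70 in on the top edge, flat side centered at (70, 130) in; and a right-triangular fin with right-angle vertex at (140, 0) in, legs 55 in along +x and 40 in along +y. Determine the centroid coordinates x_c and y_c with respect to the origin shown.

x_c = 73.60 in, y_c = 89.90 in

rectangular body: A = 140 × 130 = 18200.00, centroid at (70.00, 65.00).
semicircular top: A = ½π·70² = 7696.90, centroid at (70.00, 159.71).
triangular fin: A = ½·55·40 = 1100.00, centroid at (158.33, 13.33).
ΣA = 26996.90 in², ΣAx_c = 1986949.81 in³, ΣAy_c = 2426930.59 in³.
x_c = 1986949.81/26996.90 = 73.60 in; y_c = 2426930.59/26996.90 = 89.90 in.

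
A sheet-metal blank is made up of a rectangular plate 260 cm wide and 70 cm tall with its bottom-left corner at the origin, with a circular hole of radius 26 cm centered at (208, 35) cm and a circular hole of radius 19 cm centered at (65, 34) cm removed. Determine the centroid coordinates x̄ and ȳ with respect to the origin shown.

Part | A | x̄ᵢ | ȳᵢ | A·x̄ᵢ | A·ȳᵢ
plate | 18200.00 | 130.00 | 35.00 | 2366000.00 | 637000.00
hole 1 | -2123.72 | 208.00 | 35.00 | -441733.06 | -74330.08
hole 2 | -1134.11 | 65.00 | 34.00 | -73717.47 | -38559.91
Σ | 14942.17 |  |  | 1850549.47 | 524110.01
x̄ = 1850549.47 / 14942.17 = 123.85 cm
ȳ = 524110.01 / 14942.17 = 35.08 cm

x̄ = 123.85 cm, ȳ = 35.08 cm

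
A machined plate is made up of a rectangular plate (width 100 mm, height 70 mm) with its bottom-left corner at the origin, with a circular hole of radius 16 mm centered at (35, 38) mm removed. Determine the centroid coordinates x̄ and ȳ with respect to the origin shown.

x̄ = 51.95 mm, ȳ = 34.61 mm

Part | A | x̄ᵢ | ȳᵢ | A·x̄ᵢ | A·ȳᵢ
plate | 7000.00 | 50.00 | 35.00 | 350000.00 | 245000.00
hole | -804.25 | 35.00 | 38.00 | -28148.67 | -30561.41
Σ | 6195.75 |  |  | 321851.33 | 214438.59
x̄ = 321851.33 / 6195.75 = 51.95 mm
ȳ = 214438.59 / 6195.75 = 34.61 mm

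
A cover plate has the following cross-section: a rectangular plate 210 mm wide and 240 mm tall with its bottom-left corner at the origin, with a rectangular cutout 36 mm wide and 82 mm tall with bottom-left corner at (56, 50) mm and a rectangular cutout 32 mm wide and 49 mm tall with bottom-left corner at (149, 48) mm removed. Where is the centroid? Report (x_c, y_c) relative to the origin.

Part | A | x̄ᵢ | ȳᵢ | A·x̄ᵢ | A·ȳᵢ
plate | 50400.00 | 105.00 | 120.00 | 5292000.00 | 6048000.00
hole 1 | -2952.00 | 74.00 | 91.00 | -218448.00 | -268632.00
hole 2 | -1568.00 | 165.00 | 72.50 | -258720.00 | -113680.00
Σ | 45880.00 |  |  | 4814832.00 | 5665688.00
x_c = 4814832.00 / 45880.00 = 104.94 mm
y_c = 5665688.00 / 45880.00 = 123.49 mm

x_c = 104.94 mm, y_c = 123.49 mm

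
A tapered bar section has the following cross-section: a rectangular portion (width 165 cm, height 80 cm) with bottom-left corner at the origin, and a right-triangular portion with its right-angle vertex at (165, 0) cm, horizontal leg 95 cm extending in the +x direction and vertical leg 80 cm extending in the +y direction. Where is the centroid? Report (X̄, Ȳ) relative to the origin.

X̄ = 108.02 cm, Ȳ = 37.02 cm

Part | A | x̄ᵢ | ȳᵢ | A·x̄ᵢ | A·ȳᵢ
rectangular portion | 13200.00 | 82.50 | 40.00 | 1089000.00 | 528000.00
triangular portion | 3800.00 | 196.67 | 26.67 | 747333.33 | 101333.33
Σ | 17000.00 |  |  | 1836333.33 | 629333.33
X̄ = 1836333.33 / 17000.00 = 108.02 cm
Ȳ = 629333.33 / 17000.00 = 37.02 cm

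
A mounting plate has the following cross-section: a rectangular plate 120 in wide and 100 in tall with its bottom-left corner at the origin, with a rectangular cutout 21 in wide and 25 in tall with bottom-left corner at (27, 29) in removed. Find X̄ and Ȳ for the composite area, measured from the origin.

X̄ = 61.03 in, Ȳ = 50.39 in

plate: A = 120 × 100 = 12000.00, centroid at (60.00, 50.00).
hole: A = −(21 × 25) = -525.00, centroid at (37.50, 41.50).
ΣA = 11475.00 in²
ΣAX̄ = (12000.00)(60.00) + (-525.00)(37.50) = 700312.50 in³
ΣAȲ = (12000.00)(50.00) + (-525.00)(41.50) = 578212.50 in³
X̄ = 700312.50 / 11475.00 = 61.03 in
Ȳ = 578212.50 / 11475.00 = 50.39 in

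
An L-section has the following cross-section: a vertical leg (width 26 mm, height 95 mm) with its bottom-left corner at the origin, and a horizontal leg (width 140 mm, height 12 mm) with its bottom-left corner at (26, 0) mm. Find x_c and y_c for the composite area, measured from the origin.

x_c = 46.60 mm, y_c = 30.70 mm

vertical leg: A = 26 × 95 = 2470.00, centroid at (13.00, 47.50).
horizontal leg: A = 140 × 12 = 1680.00, centroid at (96.00, 6.00).
ΣA = 4150.00 mm²
ΣAx_c = (2470.00)(13.00) + (1680.00)(96.00) = 193390.00 mm³
ΣAy_c = (2470.00)(47.50) + (1680.00)(6.00) = 127405.00 mm³
x_c = 193390.00 / 4150.00 = 46.60 mm
y_c = 127405.00 / 4150.00 = 30.70 mm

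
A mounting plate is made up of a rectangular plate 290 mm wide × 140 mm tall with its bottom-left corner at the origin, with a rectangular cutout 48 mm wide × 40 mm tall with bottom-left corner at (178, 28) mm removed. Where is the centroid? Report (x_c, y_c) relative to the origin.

x_c = 142.17 mm, y_c = 71.09 mm

plate: A = 290 × 140 = 40600.00, centroid at (145.00, 70.00).
hole: A = −(48 × 40) = -1920.00, centroid at (202.00, 48.00).
ΣA = 38680.00 mm²
ΣAx_c = (40600.00)(145.00) + (-1920.00)(202.00) = 5499160.00 mm³
ΣAy_c = (40600.00)(70.00) + (-1920.00)(48.00) = 2749840.00 mm³
x_c = 5499160.00 / 38680.00 = 142.17 mm
y_c = 2749840.00 / 38680.00 = 71.09 mm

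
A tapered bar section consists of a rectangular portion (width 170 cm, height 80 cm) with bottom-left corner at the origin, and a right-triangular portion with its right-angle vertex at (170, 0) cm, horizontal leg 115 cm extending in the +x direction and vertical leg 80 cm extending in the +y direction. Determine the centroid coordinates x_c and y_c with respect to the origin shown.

x_c = 116.17 cm, y_c = 36.63 cm

rectangular portion: A = 170 × 80 = 13600.00, centroid at (85.00, 40.00).
triangular portion: A = ½·115·80 = 4600.00, centroid at (208.33, 26.67).
ΣA = 18200.00 cm²
ΣAx_c = (13600.00)(85.00) + (4600.00)(208.33) = 2114333.33 cm³
ΣAy_c = (13600.00)(40.00) + (4600.00)(26.67) = 666666.67 cm³
x_c = 2114333.33 / 18200.00 = 116.17 cm
y_c = 666666.67 / 18200.00 = 36.63 cm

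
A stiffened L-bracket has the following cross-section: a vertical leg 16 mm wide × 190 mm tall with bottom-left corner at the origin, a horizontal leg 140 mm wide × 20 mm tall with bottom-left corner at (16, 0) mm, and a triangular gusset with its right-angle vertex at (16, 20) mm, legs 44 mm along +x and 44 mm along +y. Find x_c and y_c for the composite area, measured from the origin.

vertical leg: A = 16 × 190 = 3040.00, centroid at (8.00, 95.00).
horizontal leg: A = 140 × 20 = 2800.00, centroid at (86.00, 10.00).
gusset: A = ½·44·44 = 968.00, centroid at (30.67, 34.67).
ΣA = 6808.00 mm²
ΣAx_c = (3040.00)(8.00) + (2800.00)(86.00) + (968.00)(30.67) = 294805.33 mm³
ΣAy_c = (3040.00)(95.00) + (2800.00)(10.00) + (968.00)(34.67) = 350357.33 mm³
x_c = 294805.33 / 6808.00 = 43.30 mm
y_c = 350357.33 / 6808.00 = 51.46 mm

x_c = 43.30 mm, y_c = 51.46 mm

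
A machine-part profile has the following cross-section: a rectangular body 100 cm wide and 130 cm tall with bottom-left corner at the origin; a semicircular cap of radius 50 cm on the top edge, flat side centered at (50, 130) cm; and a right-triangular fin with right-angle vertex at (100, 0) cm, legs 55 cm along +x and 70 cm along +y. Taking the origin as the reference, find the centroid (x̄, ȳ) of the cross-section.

x̄ = 56.98 cm, ȳ = 78.71 cm

Part | A | x̄ᵢ | ȳᵢ | A·x̄ᵢ | A·ȳᵢ
rectangular body | 13000.00 | 50.00 | 65.00 | 650000.00 | 845000.00
semicircular top | 3926.99 | 50.00 | 151.22 | 196349.54 | 593842.14
triangular fin | 1925.00 | 118.33 | 23.33 | 227791.67 | 44916.67
Σ | 18851.99 |  |  | 1074141.21 | 1483758.81
x̄ = 1074141.21 / 18851.99 = 56.98 cm
ȳ = 1483758.81 / 18851.99 = 78.71 cm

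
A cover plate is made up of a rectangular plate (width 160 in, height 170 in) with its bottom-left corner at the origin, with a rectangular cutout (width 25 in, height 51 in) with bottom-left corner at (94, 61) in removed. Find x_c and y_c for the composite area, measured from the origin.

plate: A = 160 × 170 = 27200.00, centroid at (80.00, 85.00).
hole: A = −(25 × 51) = -1275.00, centroid at (106.50, 86.50).
ΣA = 25925.00 in²
ΣAx_c = (27200.00)(80.00) + (-1275.00)(106.50) = 2040212.50 in³
ΣAy_c = (27200.00)(85.00) + (-1275.00)(86.50) = 2201712.50 in³
x_c = 2040212.50 / 25925.00 = 78.70 in
y_c = 2201712.50 / 25925.00 = 84.93 in

x_c = 78.70 in, y_c = 84.93 in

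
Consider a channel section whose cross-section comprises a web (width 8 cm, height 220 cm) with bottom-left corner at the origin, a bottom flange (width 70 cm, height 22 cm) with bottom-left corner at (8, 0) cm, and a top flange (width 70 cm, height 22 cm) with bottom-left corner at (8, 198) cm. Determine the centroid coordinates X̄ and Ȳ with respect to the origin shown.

X̄ = 28.82 cm, Ȳ = 110.00 cm

web: A = 8 × 220 = 1760.00, centroid at (4.00, 110.00).
bottom flange: A = 70 × 22 = 1540.00, centroid at (43.00, 11.00).
top flange: A = 70 × 22 = 1540.00, centroid at (43.00, 209.00).
ΣA = 4840.00 cm²
ΣAX̄ = (1760.00)(4.00) + (1540.00)(43.00) + (1540.00)(43.00) = 139480.00 cm³
ΣAȲ = (1760.00)(110.00) + (1540.00)(11.00) + (1540.00)(209.00) = 532400.00 cm³
X̄ = 139480.00 / 4840.00 = 28.82 cm
Ȳ = 532400.00 / 4840.00 = 110.00 cm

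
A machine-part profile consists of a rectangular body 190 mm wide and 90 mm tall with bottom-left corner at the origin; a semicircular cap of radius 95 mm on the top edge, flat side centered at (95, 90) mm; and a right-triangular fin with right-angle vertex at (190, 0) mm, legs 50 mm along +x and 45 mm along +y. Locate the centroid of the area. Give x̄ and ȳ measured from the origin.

rectangular body: A = 190 × 90 = 17100.00, centroid at (95.00, 45.00).
semicircular top: A = ½π·95² = 14176.44, centroid at (95.00, 130.32).
triangular fin: A = ½·50·45 = 1125.00, centroid at (206.67, 15.00).
ΣA = 32401.44 mm², ΣAx̄ = 3203761.50 mm³, ΣAȳ = 2633837.65 mm³.
x̄ = 3203761.50/32401.44 = 98.88 mm; ȳ = 2633837.65/32401.44 = 81.29 mm.

x̄ = 98.88 mm, ȳ = 81.29 mm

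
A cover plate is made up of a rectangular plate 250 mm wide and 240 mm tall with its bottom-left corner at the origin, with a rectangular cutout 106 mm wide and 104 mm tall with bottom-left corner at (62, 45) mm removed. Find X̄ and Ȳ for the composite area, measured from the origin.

X̄ = 127.25 mm, Ȳ = 125.18 mm

Part | A | x̄ᵢ | ȳᵢ | A·x̄ᵢ | A·ȳᵢ
plate | 60000.00 | 125.00 | 120.00 | 7500000.00 | 7200000.00
hole | -11024.00 | 115.00 | 97.00 | -1267760.00 | -1069328.00
Σ | 48976.00 |  |  | 6232240.00 | 6130672.00
X̄ = 6232240.00 / 48976.00 = 127.25 mm
Ȳ = 6130672.00 / 48976.00 = 125.18 mm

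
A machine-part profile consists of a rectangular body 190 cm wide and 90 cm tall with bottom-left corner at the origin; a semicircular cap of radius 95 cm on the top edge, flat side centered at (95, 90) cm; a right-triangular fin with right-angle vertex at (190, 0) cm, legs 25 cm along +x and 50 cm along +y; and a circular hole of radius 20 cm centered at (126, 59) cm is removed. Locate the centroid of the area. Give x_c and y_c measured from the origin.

x_c = 95.84 cm, y_c = 83.32 cm

rectangular body: A = 190 × 90 = 17100.00, centroid at (95.00, 45.00).
semicircular top: A = ½π·95² = 14176.44, centroid at (95.00, 130.32).
triangular fin: A = ½·25·50 = 625.00, centroid at (198.33, 16.67).
hole: A = −π·20² = -1256.64, centroid at (126.00, 59.00).
ΣA = 30644.80 cm², ΣAx_c = 2936883.56 cm³, ΣAy_c = 2553237.73 cm³.
x_c = 2936883.56/30644.80 = 95.84 cm; y_c = 2553237.73/30644.80 = 83.32 cm.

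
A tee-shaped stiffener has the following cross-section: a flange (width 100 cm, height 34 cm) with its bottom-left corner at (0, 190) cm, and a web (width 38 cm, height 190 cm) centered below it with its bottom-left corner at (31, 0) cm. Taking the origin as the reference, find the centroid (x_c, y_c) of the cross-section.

Part | A | x̄ᵢ | ȳᵢ | A·x̄ᵢ | A·ȳᵢ
web | 7220.00 | 50.00 | 95.00 | 361000.00 | 685900.00
flange | 3400.00 | 50.00 | 207.00 | 170000.00 | 703800.00
Σ | 10620.00 |  |  | 531000.00 | 1389700.00
x_c = 531000.00 / 10620.00 = 50.00 cm
y_c = 1389700.00 / 10620.00 = 130.86 cm

x_c = 50.00 cm, y_c = 130.86 cm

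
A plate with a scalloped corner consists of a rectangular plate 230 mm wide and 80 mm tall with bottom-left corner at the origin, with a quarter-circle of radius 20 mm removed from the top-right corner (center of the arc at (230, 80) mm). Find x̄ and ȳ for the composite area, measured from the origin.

x̄ = 113.15 mm, ȳ = 39.45 mm

plate: A = 230 × 80 = 18400.00, centroid at (115.00, 40.00).
removed quarter-circle: A = −¼π·20² = -314.16, centroid at (221.51, 71.51).
ΣA = 18085.84 mm², ΣAx̄ = 2046410.04 mm³, ΣAȳ = 713533.93 mm³.
x̄ = 2046410.04/18085.84 = 113.15 mm; ȳ = 713533.93/18085.84 = 39.45 mm.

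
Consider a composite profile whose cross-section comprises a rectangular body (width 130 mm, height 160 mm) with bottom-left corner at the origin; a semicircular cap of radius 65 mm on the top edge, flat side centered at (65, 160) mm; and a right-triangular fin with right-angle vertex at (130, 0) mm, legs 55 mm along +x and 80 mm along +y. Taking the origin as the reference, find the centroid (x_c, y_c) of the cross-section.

Part | A | x̄ᵢ | ȳᵢ | A·x̄ᵢ | A·ȳᵢ
rectangular body | 20800.00 | 65.00 | 80.00 | 1352000.00 | 1664000.00
semicircular top | 6636.61 | 65.00 | 187.59 | 431379.94 | 1244941.65
triangular fin | 2200.00 | 148.33 | 26.67 | 326333.33 | 58666.67
Σ | 29636.61 |  |  | 2109713.27 | 2967608.32
x_c = 2109713.27 / 29636.61 = 71.19 mm
y_c = 2967608.32 / 29636.61 = 100.13 mm

x_c = 71.19 mm, y_c = 100.13 mm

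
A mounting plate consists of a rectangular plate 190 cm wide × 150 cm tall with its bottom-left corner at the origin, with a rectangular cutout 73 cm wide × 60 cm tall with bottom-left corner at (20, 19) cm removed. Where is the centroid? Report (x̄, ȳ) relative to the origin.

x̄ = 101.99 cm, ȳ = 79.72 cm

plate: A = 190 × 150 = 28500.00, centroid at (95.00, 75.00).
hole: A = −(73 × 60) = -4380.00, centroid at (56.50, 49.00).
ΣA = 24120.00 cm², ΣAx̄ = 2460030.00 cm³, ΣAȳ = 1922880.00 cm³.
x̄ = 2460030.00/24120.00 = 101.99 cm; ȳ = 1922880.00/24120.00 = 79.72 cm.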